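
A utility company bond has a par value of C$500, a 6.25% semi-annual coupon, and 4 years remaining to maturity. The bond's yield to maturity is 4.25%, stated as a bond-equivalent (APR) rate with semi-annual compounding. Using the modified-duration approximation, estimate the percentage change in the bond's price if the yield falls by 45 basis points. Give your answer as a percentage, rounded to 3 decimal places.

Periodic yield y = 0.02125. Modified duration first:
  t   CF        PV=CF/(1+0.02125)^t    t·PV
  1       15.625        15.2999        15.2999
  2       15.625        14.9815        29.9630
  3       15.625        14.6698        44.0094
  4       15.625        14.3645        57.4582
  5       15.625        14.0656        70.3282
  6       15.625        13.7730        82.6378
  7       15.625        13.4864        94.4047
  8      515.625       435.7901     3,486.3212
  Σ                    536.4309     3,880.4224
P = 536.4309; D_Mac = 7.23378 half-year periods = 3.61689 yrs; D_mod = 3.61689/(1+0.02125) = 3.54163 yrs.
ΔP/P ≈ -D_mod · Δy = -3.54163 × (-0.0045) = +0.015937 = +1.5937%.

+1.594%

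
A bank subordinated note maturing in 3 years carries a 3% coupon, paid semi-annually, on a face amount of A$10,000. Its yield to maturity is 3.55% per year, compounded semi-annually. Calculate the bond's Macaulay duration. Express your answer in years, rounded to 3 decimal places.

Periodic yield y = 0.01775. Discount each cash flow and weight by its period:
  t   CF        PV=CF/(1+0.01775)^t    t·PV
  1       150.00       147.3839       147.3839
  2       150.00       144.8135       289.6270
  3       150.00       142.2879       426.8637
  4       150.00       139.8063       559.2253
  5       150.00       137.3680       686.8402
  6    10,150.00     9,133.1245    54,798.7468
  Σ                  9,844.7841    56,908.6868
Price P = Σ PV = 9,844.7841.
Macaulay duration = Σ(t·PV) / P = 56,908.6868 / 9,844.7841 = 5.78059 half-year periods.
In years: 5.78059 / 2 = 2.89030 years.

2.890 years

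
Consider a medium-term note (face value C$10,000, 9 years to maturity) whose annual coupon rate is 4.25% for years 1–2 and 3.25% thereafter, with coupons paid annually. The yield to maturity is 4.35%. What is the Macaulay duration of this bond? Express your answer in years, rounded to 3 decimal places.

Periodic yield y = 0.0435. Discount each cash flow and weight by its year:
  t   CF        PV=CF/(1+0.0435)^t    t·PV
  1       425.00       407.2832       407.2832
  2       425.00       390.3049       780.6098
  3       325.00       286.0263       858.0790
  4       325.00       274.1028     1,096.4114
  5       325.00       262.6764     1,313.3821
  6       325.00       251.7263     1,510.3580
  7       325.00       241.2327     1,688.6289
  8       325.00       231.1765     1,849.4122
  9    10,325.00     7,038.1413    63,343.2714
  Σ                  9,382.6705    72,847.4360
Price P = Σ PV = 9,382.6705.
Macaulay duration = Σ(t·PV) / P = 72,847.4360 / 9,382.6705 = 7.76404 years.

7.764 years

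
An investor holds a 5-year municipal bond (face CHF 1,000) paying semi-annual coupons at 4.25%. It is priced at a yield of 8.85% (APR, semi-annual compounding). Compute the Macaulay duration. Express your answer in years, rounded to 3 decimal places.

4.499 years

Periodic yield y = 0.04425. Discount each cash flow and weight by its period:
  t   CF        PV=CF/(1+0.04425)^t    t·PV
  1        21.25        20.3495        20.3495
  2        21.25        19.4872        38.9744
  3        21.25        18.6615        55.9844
  4        21.25        17.8707        71.4827
  5        21.25        17.1134        85.5670
  6        21.25        16.3882        98.3294
  7        21.25        15.6938       109.8565
  8        21.25        15.0288       120.2301
  9        21.25        14.3919       129.5272
  10    1,021.25       662.3495     6,623.4953
  Σ                    817.3345     7,353.7965
Price P = Σ PV = 817.3345.
Macaulay duration = Σ(t·PV) / P = 7,353.7965 / 817.3345 = 8.99729 half-year periods.
In years: 8.99729 / 2 = 4.49865 years.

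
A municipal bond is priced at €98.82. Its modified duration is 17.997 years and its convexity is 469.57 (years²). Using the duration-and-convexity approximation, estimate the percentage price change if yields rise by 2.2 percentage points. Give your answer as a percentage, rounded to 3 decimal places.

Duration effect: -D_mod·Δy = -17.997 × (+0.022) = -0.395934
Convexity effect: ½·C·(Δy)² = 0.5 × 469.57 × (0.022)² = +0.11363594
ΔP/P ≈ -0.395934 + 0.11363594 = -0.28229806
= -28.229806%.

-28.230%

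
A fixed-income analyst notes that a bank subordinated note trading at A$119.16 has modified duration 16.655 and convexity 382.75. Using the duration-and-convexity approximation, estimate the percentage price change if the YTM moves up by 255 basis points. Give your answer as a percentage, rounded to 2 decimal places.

-30.03%

Duration effect: -D_mod·Δy = -16.655 × (+0.0255) = -0.4247025
Convexity effect: ½·C·(Δy)² = 0.5 × 382.75 × (0.0255)² = +0.12444159375
ΔP/P ≈ -0.4247025 + 0.12444159375 = -0.30026090625
= -30.026090625%.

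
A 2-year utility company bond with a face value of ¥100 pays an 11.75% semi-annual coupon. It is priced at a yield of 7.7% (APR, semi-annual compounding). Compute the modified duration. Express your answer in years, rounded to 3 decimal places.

Periodic yield y = 0.0385. First find Macaulay duration:
  t   CF        PV=CF/(1+0.0385)^t    t·PV
  1        5.875         5.6572         5.6572
  2        5.875         5.4475        10.8949
  3        5.875         5.2455        15.7366
  4      105.875        91.0264       364.1056
  Σ                    107.3766       396.3943
P = 107.3766; Macaulay duration = 396.3943 / 107.3766 = 3.69163 half-year periods = 1.84581 years.
Modified duration = D_Mac / (1 + y) = 1.84581 / 1.0385 = 1.77738 years.

1.777 years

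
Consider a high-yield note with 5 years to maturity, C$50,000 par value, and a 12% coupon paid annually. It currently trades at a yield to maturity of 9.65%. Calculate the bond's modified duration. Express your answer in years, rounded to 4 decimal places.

3.7213 years

Periodic yield y = 0.0965. First find Macaulay duration:
  t   CF        PV=CF/(1+0.0965)^t    t·PV
  1     6,000.00     5,471.9562     5,471.9562
  2     6,000.00     4,990.3842     9,980.7683
  3     6,000.00     4,551.1939    13,653.5818
  4     6,000.00     4,150.6557    16,602.6227
  5    56,000.00    35,330.0984   176,650.4920
  Σ                 54,494.2884   222,359.4210
P = 54,494.2884; Macaulay duration = 222,359.4210 / 54,494.2884 = 4.08042 years.
Modified duration = D_Mac / (1 + y) = 4.08042 / 1.0965 = 3.72131 years.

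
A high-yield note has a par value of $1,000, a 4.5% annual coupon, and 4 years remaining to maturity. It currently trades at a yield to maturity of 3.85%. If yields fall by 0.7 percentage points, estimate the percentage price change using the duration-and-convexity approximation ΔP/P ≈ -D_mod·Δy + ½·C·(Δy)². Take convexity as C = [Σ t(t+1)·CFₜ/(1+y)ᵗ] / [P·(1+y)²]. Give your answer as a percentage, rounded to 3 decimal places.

With y = 0.0385:
  t   CF        PV=CF/(1+0.0385)^t    t·PV        t(t+1)·PV
  1        45.00        43.3317        43.3317          86.6635
  2        45.00        41.7253        83.4506         250.3518
  3        45.00        40.1784       120.5353         482.1412
  4     1,045.00       898.4425     3,593.7700      17,968.8500
  Σ                  1,023.6780     3,841.0876      18,788.0065
P = 1,023.6780; D_Mac = 3.75224 yrs; D_mod = 3.61314 yrs; C = 17.01784.
Duration effect: -3.61314 × (-0.007) = +0.025292
Convexity effect: 0.5 × 17.01784 × (-0.007)² = +0.0004169
ΔP/P ≈ +0.025292 + 0.0004169 = +0.025709 = +2.5709%.

+2.571%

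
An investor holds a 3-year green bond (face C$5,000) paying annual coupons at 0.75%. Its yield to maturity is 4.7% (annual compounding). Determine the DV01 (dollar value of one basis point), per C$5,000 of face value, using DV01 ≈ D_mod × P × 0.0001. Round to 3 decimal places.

Periodic yield y = 0.047.
  t   CF        PV=CF/(1+0.047)^t    t·PV
  1        37.50        35.8166        35.8166
  2        37.50        34.2088        68.4176
  3     5,037.50     4,389.0953    13,167.2860
  Σ                  4,459.1208    13,271.5202
P = 4,459.1208; D_Mac = 2.97626 yrs; D_mod = 2.84266 yrs.
DV01 ≈ 2.84266 × 4,459.1208 × 0.0001 = 1.267576.

C$1.268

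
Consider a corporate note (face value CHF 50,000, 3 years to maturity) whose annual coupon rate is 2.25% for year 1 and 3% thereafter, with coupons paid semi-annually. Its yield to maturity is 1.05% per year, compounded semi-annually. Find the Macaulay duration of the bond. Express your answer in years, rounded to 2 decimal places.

Periodic yield y = 0.00525. Discount each cash flow and weight by its period:
  t   CF        PV=CF/(1+0.00525)^t    t·PV
  1       562.50       559.5623       559.5623
  2       562.50       556.6399     1,113.2799
  3       750.00       738.3105     2,214.9314
  4       750.00       734.4546     2,937.8183
  5       750.00       730.6188     3,653.0941
  6    50,750.00    49,180.3433   295,082.0598
  Σ                 52,499.9294   305,560.7457
Price P = Σ PV = 52,499.9294.
Macaulay duration = Σ(t·PV) / P = 305,560.7457 / 52,499.9294 = 5.82021 half-year periods.
In years: 5.82021 / 2 = 2.91011 years.

2.91 years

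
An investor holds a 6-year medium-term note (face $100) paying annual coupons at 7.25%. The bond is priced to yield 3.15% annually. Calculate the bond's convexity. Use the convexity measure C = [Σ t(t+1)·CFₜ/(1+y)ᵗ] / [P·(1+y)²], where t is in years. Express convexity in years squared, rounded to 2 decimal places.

32.24

With y = 0.0315:
  t   CF        PV=CF/(1+0.0315)^t    t·PV        t(t+1)·PV
  1         7.25         7.0286         7.0286          14.0572
  2         7.25         6.8140        13.6279          40.8838
  3         7.25         6.6059        19.8176          79.2705
  4         7.25         6.4041        25.6166         128.0829
  5         7.25         6.2086        31.0429         186.2572
  6       107.25        89.0393       534.2360       3,739.6521
  Σ                    122.1005       631.3696       4,188.2036
P = 122.1005.
Convexity = Σ t(t+1)·PV / [P·(1+y)²] = 4,188.2036 / (122.1005 × 1.063992) = 32.23829.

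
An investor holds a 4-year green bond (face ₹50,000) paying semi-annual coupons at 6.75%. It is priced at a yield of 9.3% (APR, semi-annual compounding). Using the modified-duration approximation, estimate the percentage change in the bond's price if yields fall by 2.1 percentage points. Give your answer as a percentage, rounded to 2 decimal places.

+7.12%

Periodic yield y = 0.0465. Modified duration first:
  t   CF        PV=CF/(1+0.0465)^t    t·PV
  1     1,687.50     1,612.5179     1,612.5179
  2     1,687.50     1,540.8676     3,081.7351
  3     1,687.50     1,472.4009     4,417.2028
  4     1,687.50     1,406.9765     5,627.9061
  5     1,687.50     1,344.4592     6,722.2959
  6     1,687.50     1,284.7197     7,708.3182
  7     1,687.50     1,227.6347     8,593.4428
  8    51,687.50    35,931.1954   287,449.5628
  Σ                 45,820.7719   325,212.9817
P = 45,820.7719; D_Mac = 7.09750 half-year periods = 3.54875 yrs; D_mod = 3.54875/(1+0.0465) = 3.39107 yrs.
ΔP/P ≈ -D_mod · Δy = -3.39107 × (-0.021) = +0.071212 = +7.1212%.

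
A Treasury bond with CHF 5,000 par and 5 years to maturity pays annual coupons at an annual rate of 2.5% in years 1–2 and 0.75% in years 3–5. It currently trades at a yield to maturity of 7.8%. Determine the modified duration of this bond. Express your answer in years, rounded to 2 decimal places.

Periodic yield y = 0.078. First find Macaulay duration:
  t   CF        PV=CF/(1+0.078)^t    t·PV
  1       125.00       115.9555       115.9555
  2       125.00       107.5654       215.1307
  3        37.50        29.9347        89.8041
  4        37.50        27.7687       111.0750
  5     5,037.50     3,460.3598    17,301.7989
  Σ                  3,741.5841    17,833.7642
P = 3,741.5841; Macaulay duration = 17,833.7642 / 3,741.5841 = 4.76637 years.
Modified duration = D_Mac / (1 + y) = 4.76637 / 1.078 = 4.42149 years.

4.42 years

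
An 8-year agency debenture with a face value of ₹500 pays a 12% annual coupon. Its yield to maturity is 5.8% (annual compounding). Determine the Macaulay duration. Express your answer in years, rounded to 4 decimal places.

5.9465 years

Periodic yield y = 0.058. Discount each cash flow and weight by its year:
  t   CF        PV=CF/(1+0.058)^t    t·PV
  1        60.00        56.7108        56.7108
  2        60.00        53.6019       107.2037
  3        60.00        50.6634       151.9902
  4        60.00        47.8860       191.5440
  5        60.00        45.2609       226.3044
  6        60.00        42.7797       256.6779
  7        60.00        40.4345       283.0412
  8       560.00       356.6997     2,853.5972
  Σ                    694.0367     4,127.0693
Price P = Σ PV = 694.0367.
Macaulay duration = Σ(t·PV) / P = 4,127.0693 / 694.0367 = 5.94647 years.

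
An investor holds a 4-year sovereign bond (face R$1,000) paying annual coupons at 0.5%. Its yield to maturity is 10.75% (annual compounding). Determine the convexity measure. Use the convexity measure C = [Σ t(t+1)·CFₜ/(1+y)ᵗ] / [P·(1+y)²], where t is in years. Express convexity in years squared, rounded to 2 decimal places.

16.10

With y = 0.1075:
  t   CF        PV=CF/(1+0.1075)^t    t·PV        t(t+1)·PV
  1         5.00         4.5147         4.5147           9.0293
  2         5.00         4.0765         8.1529          24.4587
  3         5.00         3.6808        11.0423          44.1693
  4     1,005.00       668.0225     2,672.0902      13,360.4510
  Σ                    680.2944     2,695.8001      13,438.1083
P = 680.2944.
Convexity = Σ t(t+1)·PV / [P·(1+y)²] = 13,438.1083 / (680.2944 × 1.226556) = 16.10474.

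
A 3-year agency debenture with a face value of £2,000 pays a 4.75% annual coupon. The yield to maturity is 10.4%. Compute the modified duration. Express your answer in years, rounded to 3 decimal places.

Periodic yield y = 0.104. First find Macaulay duration:
  t   CF        PV=CF/(1+0.104)^t    t·PV
  1        95.00        86.0507        86.0507
  2        95.00        77.9445       155.8890
  3     2,095.00     1,556.9577     4,670.8730
  Σ                  1,720.9529     4,912.8127
P = 1,720.9529; Macaulay duration = 4,912.8127 / 1,720.9529 = 2.85470 years.
Modified duration = D_Mac / (1 + y) = 2.85470 / 1.104 = 2.58578 years.

2.586 years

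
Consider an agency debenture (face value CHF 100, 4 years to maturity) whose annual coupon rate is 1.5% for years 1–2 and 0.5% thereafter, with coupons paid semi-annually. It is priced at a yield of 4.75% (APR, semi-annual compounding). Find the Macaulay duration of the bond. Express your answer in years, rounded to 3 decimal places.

Periodic yield y = 0.02375. Discount each cash flow and weight by its period:
  t   CF        PV=CF/(1+0.02375)^t    t·PV
  1         0.75         0.7326         0.7326
  2         0.75         0.7156         1.4312
  3         0.75         0.6990         2.0970
  4         0.75         0.6828         2.7312
  5         0.25         0.2223         1.1116
  6         0.25         0.2172         1.3030
  7         0.25         0.2121         1.4848
  8       100.25        83.0870       664.6960
  Σ                     86.5686       675.5873
Price P = Σ PV = 86.5686.
Macaulay duration = Σ(t·PV) / P = 675.5873 / 86.5686 = 7.80407 half-year periods.
In years: 7.80407 / 2 = 3.90203 years.

3.902 years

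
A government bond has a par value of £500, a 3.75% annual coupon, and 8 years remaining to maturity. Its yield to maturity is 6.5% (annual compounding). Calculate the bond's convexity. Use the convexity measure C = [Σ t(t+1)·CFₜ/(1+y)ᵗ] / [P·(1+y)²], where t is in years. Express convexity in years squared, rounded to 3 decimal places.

With y = 0.065:
  t   CF        PV=CF/(1+0.065)^t    t·PV        t(t+1)·PV
  1        18.75        17.6056        17.6056          35.2113
  2        18.75        16.5311        33.0622          99.1867
  3        18.75        15.5222        46.5665         186.2660
  4        18.75        14.5748        58.2992         291.4962
  5        18.75        13.6853        68.4263         410.5580
  6        18.75        12.8500        77.1001         539.7006
  7        18.75        12.0657        84.4602         675.6815
  8       518.75       313.4449     2,507.5594      22,568.0349
  Σ                    416.2797     2,893.0796      24,806.1351
P = 416.2797.
Convexity = Σ t(t+1)·PV / [P·(1+y)²] = 24,806.1351 / (416.2797 × 1.134225) = 52.53814.

52.538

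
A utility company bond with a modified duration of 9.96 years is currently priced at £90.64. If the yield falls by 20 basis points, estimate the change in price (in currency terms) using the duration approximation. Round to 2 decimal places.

Duration approximation: ΔP/P ≈ -D_mod · Δy = -9.96 × (-0.002) = +0.019920.
ΔP ≈ 90.64 × (+0.019920) = +1.8055488.

+£1.81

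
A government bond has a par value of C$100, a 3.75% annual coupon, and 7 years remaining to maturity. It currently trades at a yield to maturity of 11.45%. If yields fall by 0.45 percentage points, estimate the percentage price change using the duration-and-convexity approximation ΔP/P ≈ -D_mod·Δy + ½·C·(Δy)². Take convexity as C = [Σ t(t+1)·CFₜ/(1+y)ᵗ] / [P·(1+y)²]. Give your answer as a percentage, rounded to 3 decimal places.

+2.489%

With y = 0.1145:
  t   CF        PV=CF/(1+0.1145)^t    t·PV        t(t+1)·PV
  1         3.75         3.3647         3.3647           6.7295
  2         3.75         3.0191         6.0381          18.1143
  3         3.75         2.7089         8.1267          32.5067
  4         3.75         2.4306         9.7223          48.6117
  5         3.75         2.1809        10.9044          65.4263
  6         3.75         1.9568        11.7409          82.1864
  7       103.75        48.5767       340.0366       2,720.2926
  Σ                     64.2376       389.9337       2,973.8675
P = 64.2376; D_Mac = 6.07018 yrs; D_mod = 5.44655 yrs; C = 37.27109.
Duration effect: -5.44655 × (-0.0045) = +0.024509
Convexity effect: 0.5 × 37.27109 × (-0.0045)² = +0.0003774
ΔP/P ≈ +0.024509 + 0.0003774 = +0.024887 = +2.4887%.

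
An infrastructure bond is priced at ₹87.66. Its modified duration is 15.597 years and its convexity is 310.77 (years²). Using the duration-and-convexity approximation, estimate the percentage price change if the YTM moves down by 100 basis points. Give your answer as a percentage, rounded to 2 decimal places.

Duration effect: -D_mod·Δy = -15.597 × (-0.01) = +0.155970
Convexity effect: ½·C·(Δy)² = 0.5 × 310.77 × (-0.01)² = +0.0155385
ΔP/P ≈ +0.155970 + 0.0155385 = +0.1715085
= +17.15085%.

+17.15%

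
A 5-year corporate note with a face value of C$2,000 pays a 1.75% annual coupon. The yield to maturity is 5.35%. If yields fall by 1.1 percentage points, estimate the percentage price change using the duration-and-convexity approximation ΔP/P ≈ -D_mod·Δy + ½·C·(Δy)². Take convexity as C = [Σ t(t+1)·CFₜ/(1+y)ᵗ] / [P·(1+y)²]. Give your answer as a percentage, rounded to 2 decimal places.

With y = 0.0535:
  t   CF        PV=CF/(1+0.0535)^t    t·PV        t(t+1)·PV
  1        35.00        33.2226        33.2226          66.4452
  2        35.00        31.5354        63.0709         189.2127
  3        35.00        29.9340        89.8019         359.2077
  4        35.00        28.4138       113.6553         568.2767
  5     2,035.00     1,568.1648     7,840.8242      47,044.9454
  Σ                  1,691.2707     8,140.5750      48,228.0877
P = 1,691.2707; D_Mac = 4.81329 yrs; D_mod = 4.56886 yrs; C = 25.69318.
Duration effect: -4.56886 × (-0.011) = +0.050257
Convexity effect: 0.5 × 25.69318 × (-0.011)² = +0.0015544
ΔP/P ≈ +0.050257 + 0.0015544 = +0.051812 = +5.1812%.

+5.18%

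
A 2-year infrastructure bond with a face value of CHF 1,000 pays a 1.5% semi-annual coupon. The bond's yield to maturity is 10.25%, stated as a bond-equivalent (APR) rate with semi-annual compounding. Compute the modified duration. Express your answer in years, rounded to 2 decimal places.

Periodic yield y = 0.05125. First find Macaulay duration:
  t   CF        PV=CF/(1+0.05125)^t    t·PV
  1         7.50         7.1344         7.1344
  2         7.50         6.7866        13.5731
  3         7.50         6.4557        19.3671
  4     1,007.50       824.9374     3,299.7498
  Σ                    845.3141     3,339.8244
P = 845.3141; Macaulay duration = 3,339.8244 / 845.3141 = 3.95099 half-year periods = 1.97549 years.
Modified duration = D_Mac / (1 + y) = 1.97549 / 1.05125 = 1.87918 years.

1.88 years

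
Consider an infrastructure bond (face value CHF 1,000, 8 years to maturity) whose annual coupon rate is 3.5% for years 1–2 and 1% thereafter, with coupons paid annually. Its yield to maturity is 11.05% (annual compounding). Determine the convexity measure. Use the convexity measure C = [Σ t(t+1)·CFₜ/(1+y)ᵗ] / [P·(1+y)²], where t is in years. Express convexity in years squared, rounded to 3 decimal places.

50.153

With y = 0.1105:
  t   CF        PV=CF/(1+0.1105)^t    t·PV        t(t+1)·PV
  1        35.00        31.5173        31.5173          63.0347
  2        35.00        28.3812        56.7624         170.2873
  3        10.00         7.3020        21.9061          87.6245
  4        10.00         6.5755        26.3018         131.5091
  5        10.00         5.9212        29.6058         177.6350
  6        10.00         5.3320        31.9919         223.9432
  7        10.00         4.8014        33.6100         268.8797
  8     1,010.00       436.6896     3,493.5170      31,441.6528
  Σ                    526.5202     3,725.2124      32,564.5662
P = 526.5202.
Convexity = Σ t(t+1)·PV / [P·(1+y)²] = 32,564.5662 / (526.5202 × 1.233210) = 50.15256.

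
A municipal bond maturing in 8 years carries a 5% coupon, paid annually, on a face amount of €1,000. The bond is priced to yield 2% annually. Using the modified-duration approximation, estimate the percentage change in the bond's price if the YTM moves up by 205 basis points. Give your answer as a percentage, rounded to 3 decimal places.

-13.903%

Periodic yield y = 0.02. Modified duration first:
  t   CF        PV=CF/(1+0.02)^t    t·PV
  1        50.00        49.0196        49.0196
  2        50.00        48.0584        96.1169
  3        50.00        47.1161       141.3484
  4        50.00        46.1923       184.7691
  5        50.00        45.2865       226.4327
  6        50.00        44.3986       266.3914
  7        50.00        43.5280       304.6961
  8     1,050.00       896.1649     7,169.3191
  Σ                  1,219.7644     8,438.0932
P = 1,219.7644; D_Mac = 6.91781 yrs; D_mod = 6.91781/(1+0.02) = 6.78216 yrs.
ΔP/P ≈ -D_mod · Δy = -6.78216 × (+0.0205) = -0.139034 = -13.9034%.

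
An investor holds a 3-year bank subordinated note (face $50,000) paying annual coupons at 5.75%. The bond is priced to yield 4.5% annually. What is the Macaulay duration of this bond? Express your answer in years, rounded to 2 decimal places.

2.84 years

Periodic yield y = 0.045. Discount each cash flow and weight by its year:
  t   CF        PV=CF/(1+0.045)^t    t·PV
  1     2,875.00     2,751.1962     2,751.1962
  2     2,875.00     2,632.7236     5,265.4472
  3    52,875.00    46,334.1829   139,002.5488
  Σ                 51,718.1027   147,019.1922
Price P = Σ PV = 51,718.1027.
Macaulay duration = Σ(t·PV) / P = 147,019.1922 / 51,718.1027 = 2.84270 years.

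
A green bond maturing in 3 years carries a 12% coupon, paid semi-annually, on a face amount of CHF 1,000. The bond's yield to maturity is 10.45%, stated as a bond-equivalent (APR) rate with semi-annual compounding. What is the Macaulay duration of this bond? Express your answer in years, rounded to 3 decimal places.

Periodic yield y = 0.05225. Discount each cash flow and weight by its period:
  t   CF        PV=CF/(1+0.05225)^t    t·PV
  1        60.00        57.0207        57.0207
  2        60.00        54.1893       108.3786
  3        60.00        51.4985       154.4955
  4        60.00        48.9413       195.7652
  5        60.00        46.5111       232.5555
  6     1,060.00       780.8943     4,685.3659
  Σ                  1,039.0551     5,433.5812
Price P = Σ PV = 1,039.0551.
Macaulay duration = Σ(t·PV) / P = 5,433.5812 / 1,039.0551 = 5.22935 half-year periods.
In years: 5.22935 / 2 = 2.61467 years.

2.615 years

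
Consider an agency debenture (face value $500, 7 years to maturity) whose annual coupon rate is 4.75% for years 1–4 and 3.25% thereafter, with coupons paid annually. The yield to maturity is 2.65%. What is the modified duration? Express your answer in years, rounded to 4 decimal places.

Periodic yield y = 0.0265. First find Macaulay duration:
  t   CF        PV=CF/(1+0.0265)^t    t·PV
  1        23.75        23.1369        23.1369
  2        23.75        22.5396        45.0791
  3        23.75        21.9577        65.8731
  4        23.75        21.3908        85.5634
  5        16.25        14.2580        71.2900
  6        16.25        13.8899        83.3395
  7       516.25       429.8801     3,009.1610
  Σ                    547.0530     3,383.4430
P = 547.0530; Macaulay duration = 3,383.4430 / 547.0530 = 6.18485 years.
Modified duration = D_Mac / (1 + y) = 6.18485 / 1.0265 = 6.02519 years.

6.0252 years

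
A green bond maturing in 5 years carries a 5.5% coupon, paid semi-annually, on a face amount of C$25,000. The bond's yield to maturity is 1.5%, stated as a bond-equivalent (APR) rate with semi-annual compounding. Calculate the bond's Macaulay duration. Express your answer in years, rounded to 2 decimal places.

4.49 years

Periodic yield y = 0.0075. Discount each cash flow and weight by its period:
  t   CF        PV=CF/(1+0.0075)^t    t·PV
  1       687.50       682.3821       682.3821
  2       687.50       677.3024     1,354.6047
  3       687.50       672.2604     2,016.7812
  4       687.50       667.2560     2,669.0240
  5       687.50       662.2888     3,311.4441
  6       687.50       657.3586     3,944.1518
  7       687.50       652.4651     4,567.2560
  8       687.50       647.6081     5,180.8647
  9       687.50       642.7872     5,785.0847
  10   25,687.50    23,838.0810   238,380.8100
  Σ                 29,799.7898   267,892.4034
Price P = Σ PV = 29,799.7898.
Macaulay duration = Σ(t·PV) / P = 267,892.4034 / 29,799.7898 = 8.98974 half-year periods.
In years: 8.98974 / 2 = 4.49487 years.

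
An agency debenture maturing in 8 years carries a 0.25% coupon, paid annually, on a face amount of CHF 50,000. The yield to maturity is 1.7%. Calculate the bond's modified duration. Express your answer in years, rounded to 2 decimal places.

Periodic yield y = 0.017. First find Macaulay duration:
  t   CF        PV=CF/(1+0.017)^t    t·PV
  1       125.00       122.9105       122.9105
  2       125.00       120.8560       241.7119
  3       125.00       118.8358       356.5073
  4       125.00       116.8493       467.3973
  5       125.00       114.8961       574.4804
  6       125.00       112.9755       677.8530
  7       125.00       111.0870       777.6092
  8    50,125.00    43,801.2760   350,410.2079
  Σ                 44,619.6862   353,628.6776
P = 44,619.6862; Macaulay duration = 353,628.6776 / 44,619.6862 = 7.92540 years.
Modified duration = D_Mac / (1 + y) = 7.92540 / 1.017 = 7.79292 years.

7.79 years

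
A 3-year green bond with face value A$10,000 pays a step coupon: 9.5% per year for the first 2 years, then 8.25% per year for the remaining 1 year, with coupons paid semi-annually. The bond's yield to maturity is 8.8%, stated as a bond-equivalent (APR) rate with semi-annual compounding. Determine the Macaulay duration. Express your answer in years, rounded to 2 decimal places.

2.68 years

Periodic yield y = 0.044. Discount each cash flow and weight by its period:
  t   CF        PV=CF/(1+0.044)^t    t·PV
  1       475.00       454.9808       454.9808
  2       475.00       435.8054       871.6108
  3       475.00       417.4381     1,252.3144
  4       475.00       399.8449     1,599.3798
  5       412.50       332.5994     1,662.9970
  6    10,412.50     8,041.7769    48,250.6616
  Σ                 10,082.4457    54,091.9444
Price P = Σ PV = 10,082.4457.
Macaulay duration = Σ(t·PV) / P = 54,091.9444 / 10,082.4457 = 5.36496 half-year periods.
In years: 5.36496 / 2 = 2.68248 years.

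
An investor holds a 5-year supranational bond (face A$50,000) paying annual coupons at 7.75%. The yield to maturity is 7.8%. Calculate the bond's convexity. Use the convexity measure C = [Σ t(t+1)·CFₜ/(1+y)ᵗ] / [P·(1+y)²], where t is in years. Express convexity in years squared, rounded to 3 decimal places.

21.245

With y = 0.078:
  t   CF        PV=CF/(1+0.078)^t    t·PV        t(t+1)·PV
  1     3,875.00     3,594.6197     3,594.6197       7,189.2393
  2     3,875.00     3,334.5266     6,669.0532      20,007.1596
  3     3,875.00     3,093.2529     9,279.7586      37,119.0344
  4     3,875.00     2,869.4368    11,477.7472      57,388.7360
  5    53,875.00    37,007.8179   185,039.0897   1,110,234.5382
  Σ                 49,899.6539   216,060.2683   1,231,938.7074
P = 49,899.6539.
Convexity = Σ t(t+1)·PV / [P·(1+y)²] = 1,231,938.7074 / (49,899.6539 × 1.162084) = 21.24487.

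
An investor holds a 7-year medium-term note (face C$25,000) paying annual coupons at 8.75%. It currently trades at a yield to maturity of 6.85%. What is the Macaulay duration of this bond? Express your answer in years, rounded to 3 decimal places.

Periodic yield y = 0.0685. Discount each cash flow and weight by its year:
  t   CF        PV=CF/(1+0.0685)^t    t·PV
  1     2,187.50     2,047.2625     2,047.2625
  2     2,187.50     1,916.0155     3,832.0309
  3     2,187.50     1,793.1825     5,379.5474
  4     2,187.50     1,678.2241     6,712.8964
  5     2,187.50     1,570.6356     7,853.1779
  6     2,187.50     1,469.9444     8,819.6663
  7    27,187.50    17,098.0896   119,686.6273
  Σ                 27,573.3541   154,331.2087
Price P = Σ PV = 27,573.3541.
Macaulay duration = Σ(t·PV) / P = 154,331.2087 / 27,573.3541 = 5.59711 years.

5.597 years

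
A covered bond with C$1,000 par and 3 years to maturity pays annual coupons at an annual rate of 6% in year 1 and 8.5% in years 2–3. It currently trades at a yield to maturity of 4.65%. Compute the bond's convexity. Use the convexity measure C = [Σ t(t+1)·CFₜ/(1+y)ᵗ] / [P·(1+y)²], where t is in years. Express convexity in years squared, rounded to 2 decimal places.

10.08

With y = 0.0465:
  t   CF        PV=CF/(1+0.0465)^t    t·PV        t(t+1)·PV
  1        60.00        57.3340        57.3340         114.6679
  2        85.00        77.6141       155.2281         465.6844
  3     1,085.00       946.6993     2,840.0978      11,360.3912
  Σ                  1,081.6473     3,052.6599      11,940.7435
P = 1,081.6473.
Convexity = Σ t(t+1)·PV / [P·(1+y)²] = 11,940.7435 / (1,081.6473 × 1.095162) = 10.08016.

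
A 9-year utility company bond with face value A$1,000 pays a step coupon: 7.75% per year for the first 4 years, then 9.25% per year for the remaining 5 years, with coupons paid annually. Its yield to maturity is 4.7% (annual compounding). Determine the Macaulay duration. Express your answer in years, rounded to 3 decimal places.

Periodic yield y = 0.047. Discount each cash flow and weight by its year:
  t   CF        PV=CF/(1+0.047)^t    t·PV
  1        77.50        74.0210        74.0210
  2        77.50        70.6982       141.3964
  3        77.50        67.5245       202.5736
  4        77.50        64.4934       257.9734
  5        92.50        73.5205       367.6024
  6        92.50        70.2201       421.3208
  7        92.50        67.0679       469.4756
  8        92.50        64.0572       512.4580
  9     1,092.50       722.6056     6,503.4502
  Σ                  1,274.2085     8,950.2714
Price P = Σ PV = 1,274.2085.
Macaulay duration = Σ(t·PV) / P = 8,950.2714 / 1,274.2085 = 7.02418 years.

7.024 years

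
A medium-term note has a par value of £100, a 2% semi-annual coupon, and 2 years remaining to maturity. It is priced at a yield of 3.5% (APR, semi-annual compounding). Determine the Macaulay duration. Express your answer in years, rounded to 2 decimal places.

1.97 years

Periodic yield y = 0.0175. Discount each cash flow and weight by its period:
  t   CF        PV=CF/(1+0.0175)^t    t·PV
  1         1.00         0.9828         0.9828
  2         1.00         0.9659         1.9318
  3         1.00         0.9493         2.8479
  4       101.00        94.2288       376.9152
  Σ                     97.1268       382.6777
Price P = Σ PV = 97.1268.
Macaulay duration = Σ(t·PV) / P = 382.6777 / 97.1268 = 3.93998 half-year periods.
In years: 3.93998 / 2 = 1.96999 years.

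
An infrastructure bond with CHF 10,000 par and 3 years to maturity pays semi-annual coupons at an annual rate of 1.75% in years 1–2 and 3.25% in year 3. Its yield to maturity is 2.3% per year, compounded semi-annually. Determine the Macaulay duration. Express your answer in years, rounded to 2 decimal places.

2.93 years

Periodic yield y = 0.0115. Discount each cash flow and weight by its period:
  t   CF        PV=CF/(1+0.0115)^t    t·PV
  1        87.50        86.5052        86.5052
  2        87.50        85.5217       171.0434
  3        87.50        84.5494       253.6481
  4        87.50        83.5881       334.3524
  5       162.50       153.4702       767.3508
  6    10,162.50     9,488.6677    56,932.0060
  Σ                  9,982.3022    58,544.9059
Price P = Σ PV = 9,982.3022.
Macaulay duration = Σ(t·PV) / P = 58,544.9059 / 9,982.3022 = 5.86487 half-year periods.
In years: 5.86487 / 2 = 2.93244 years.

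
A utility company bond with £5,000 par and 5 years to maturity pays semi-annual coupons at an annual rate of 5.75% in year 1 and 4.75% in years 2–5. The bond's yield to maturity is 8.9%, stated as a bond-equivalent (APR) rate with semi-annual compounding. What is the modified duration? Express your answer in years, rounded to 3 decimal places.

4.223 years

Periodic yield y = 0.0445. First find Macaulay duration:
  t   CF        PV=CF/(1+0.0445)^t    t·PV
  1       143.75       137.6257       137.6257
  2       143.75       131.7622       263.5245
  3       118.75       104.2097       312.6292
  4       118.75        99.7700       399.0799
  5       118.75        95.5194       477.5968
  6       118.75        91.4498       548.6990
  7       118.75        87.5537       612.8759
  8       118.75        83.8236       670.5884
  9       118.75        80.2523       722.2709
  10    5,118.75     3,311.9172    33,119.1724
  Σ                  4,223.8836    37,264.0627
P = 4,223.8836; Macaulay duration = 37,264.0627 / 4,223.8836 = 8.82223 half-year periods = 4.41111 years.
Modified duration = D_Mac / (1 + y) = 4.41111 / 1.0445 = 4.22318 years.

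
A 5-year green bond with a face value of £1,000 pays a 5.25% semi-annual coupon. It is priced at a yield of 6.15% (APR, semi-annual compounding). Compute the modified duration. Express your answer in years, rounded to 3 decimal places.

Periodic yield y = 0.03075. First find Macaulay duration:
  t   CF        PV=CF/(1+0.03075)^t    t·PV
  1        26.25        25.4669        25.4669
  2        26.25        24.7071        49.4143
  3        26.25        23.9701        71.9102
  4        26.25        23.2550        93.0199
  5        26.25        22.5612       112.8061
  6        26.25        21.8882       131.3290
  7        26.25        21.2352       148.6462
  8        26.25        20.6017       164.8134
  9        26.25        19.9871       179.8837
  10    1,026.25       758.0882     7,580.8820
  Σ                    961.7606     8,558.1717
P = 961.7606; Macaulay duration = 8,558.1717 / 961.7606 = 8.89844 half-year periods = 4.44922 years.
Modified duration = D_Mac / (1 + y) = 4.44922 / 1.03075 = 4.31649 years.

4.316 years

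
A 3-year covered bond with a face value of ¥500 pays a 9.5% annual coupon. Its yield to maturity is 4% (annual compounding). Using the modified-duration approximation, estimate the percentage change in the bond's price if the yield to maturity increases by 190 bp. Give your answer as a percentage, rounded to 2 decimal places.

Periodic yield y = 0.04. Modified duration first:
  t   CF        PV=CF/(1+0.04)^t    t·PV
  1        47.50        45.6731        45.6731
  2        47.50        43.9164        87.8328
  3       547.50       486.7255     1,460.1765
  Σ                    576.3150     1,593.6824
P = 576.3150; D_Mac = 2.76530 yrs; D_mod = 2.76530/(1+0.04) = 2.65894 yrs.
ΔP/P ≈ -D_mod · Δy = -2.65894 × (+0.019) = -0.050520 = -5.0520%.

-5.05%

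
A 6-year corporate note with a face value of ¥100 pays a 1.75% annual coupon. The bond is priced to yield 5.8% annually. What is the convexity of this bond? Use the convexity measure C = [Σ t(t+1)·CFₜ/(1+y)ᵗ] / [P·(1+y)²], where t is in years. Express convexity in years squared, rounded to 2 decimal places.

With y = 0.058:
  t   CF        PV=CF/(1+0.058)^t    t·PV        t(t+1)·PV
  1         1.75         1.6541         1.6541           3.3081
  2         1.75         1.5634         3.1268           9.3803
  3         1.75         1.4777         4.4330          17.7322
  4         1.75         1.3967         5.5867          27.9335
  5         1.75         1.3201         6.6005          39.6033
  6       101.75        72.5472       435.2830       3,046.9807
  Σ                     79.9591       456.6841       3,144.9381
P = 79.9591.
Convexity = Σ t(t+1)·PV / [P·(1+y)²] = 3,144.9381 / (79.9591 × 1.119364) = 35.13767.

35.14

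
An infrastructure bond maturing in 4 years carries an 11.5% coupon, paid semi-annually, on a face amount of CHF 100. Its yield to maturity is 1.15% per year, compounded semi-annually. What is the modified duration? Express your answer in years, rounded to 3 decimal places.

Periodic yield y = 0.00575. First find Macaulay duration:
  t   CF        PV=CF/(1+0.00575)^t    t·PV
  1         5.75         5.7171         5.7171
  2         5.75         5.6844        11.3689
  3         5.75         5.6519        16.9558
  4         5.75         5.6196        22.4785
  5         5.75         5.5875        27.9375
  6         5.75         5.5556        33.3333
  7         5.75         5.5238        38.6666
  8       105.75       101.0090       808.0720
  Σ                    140.3490       964.5297
P = 140.3490; Macaulay duration = 964.5297 / 140.3490 = 6.87237 half-year periods = 3.43618 years.
Modified duration = D_Mac / (1 + y) = 3.43618 / 1.00575 = 3.41654 years.

3.417 years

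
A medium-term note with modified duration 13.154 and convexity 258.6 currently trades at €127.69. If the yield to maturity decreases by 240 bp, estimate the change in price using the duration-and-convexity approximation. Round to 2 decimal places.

+€49.82

Duration effect: -D_mod·Δy = -13.154 × (-0.024) = +0.315696
Convexity effect: ½·C·(Δy)² = 0.5 × 258.6 × (-0.024)² = +0.0744768
ΔP/P ≈ +0.315696 + 0.0744768 = +0.3901728
ΔP ≈ 127.69 × (+0.3901728) = +49.821164832.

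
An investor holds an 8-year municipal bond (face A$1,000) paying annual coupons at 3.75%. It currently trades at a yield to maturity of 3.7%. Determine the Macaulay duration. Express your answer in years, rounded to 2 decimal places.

7.06 years

Periodic yield y = 0.037. Discount each cash flow and weight by its year:
  t   CF        PV=CF/(1+0.037)^t    t·PV
  1        37.50        36.1620        36.1620
  2        37.50        34.8718        69.7435
  3        37.50        33.6275       100.8826
  4        37.50        32.4277       129.7108
  5        37.50        31.2707       156.3535
  6        37.50        30.1550       180.9297
  7        37.50        29.0790       203.5532
  8     1,037.50       775.8148     6,206.5183
  Σ                  1,003.4085     7,083.8537
Price P = Σ PV = 1,003.4085.
Macaulay duration = Σ(t·PV) / P = 7,083.8537 / 1,003.4085 = 7.05979 years.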